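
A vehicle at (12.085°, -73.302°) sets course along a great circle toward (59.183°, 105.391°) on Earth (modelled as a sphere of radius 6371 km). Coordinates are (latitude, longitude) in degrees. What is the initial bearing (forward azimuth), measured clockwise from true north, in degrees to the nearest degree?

1°

Δλ = 178.693° = 3.1188 rad.
y = sin Δλ · cos φ₂ = (0.0228)(0.5123) = 0.0117
x = cos φ₁ sin φ₂ − sin φ₁ cos φ₂ cos Δλ = (0.9778)(0.8588) − (0.2094)(0.5123)(-0.9997) = 0.9470
θ = atan2(y, x) = 0.71°, so the bearing is 1°.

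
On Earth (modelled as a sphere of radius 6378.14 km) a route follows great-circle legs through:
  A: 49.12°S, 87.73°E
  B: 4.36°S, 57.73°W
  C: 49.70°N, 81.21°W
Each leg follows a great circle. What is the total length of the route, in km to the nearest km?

Leg A→B: central angle 2.0715 rad, distance 13212.5 km.
Leg B→C: central angle 1.0080 rad, distance 6429.3 km.
Total: 13212.5 + 6429.3 ≈ 19642 km.

19642 km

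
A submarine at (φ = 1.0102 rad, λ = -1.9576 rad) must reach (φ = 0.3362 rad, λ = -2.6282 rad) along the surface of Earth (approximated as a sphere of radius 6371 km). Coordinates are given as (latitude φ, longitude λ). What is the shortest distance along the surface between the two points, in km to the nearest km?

5307 km

With latitudes φ₁ = 57.880°, φ₂ = 19.263° and longitude difference Δλ = -38.423°:
cos c = sin φ₁ sin φ₂ + cos φ₁ cos φ₂ cos Δλ = (0.8469)(0.3299) + (0.5317)(0.9440)(0.7834) = 0.67264,
so c = arccos(0.67264) = 0.83303 rad.
Distance = R·c = 6371 × 0.8330 ≈ 5307 km.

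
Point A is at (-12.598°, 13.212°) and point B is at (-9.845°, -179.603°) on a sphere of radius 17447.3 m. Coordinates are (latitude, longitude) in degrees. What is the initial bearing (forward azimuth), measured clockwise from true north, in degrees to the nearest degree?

150°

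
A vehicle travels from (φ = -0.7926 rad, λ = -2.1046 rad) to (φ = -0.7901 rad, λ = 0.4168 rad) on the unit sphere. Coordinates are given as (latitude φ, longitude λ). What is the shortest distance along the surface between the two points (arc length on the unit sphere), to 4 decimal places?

Let φ₁ = -0.7926 rad, φ₂ = -0.7901 rad, and Δλ = 2.5214 rad.
cos c = sin φ₁ sin φ₂ + cos φ₁ cos φ₂ cos Δλ = (-0.7122)(-0.7104) + (0.7020)(0.7038)(-0.8138) = 0.10391,
so c = arccos(0.10391) = 1.46670 rad.
On the unit sphere the arc length equals the central angle: 1.4667.

1.4667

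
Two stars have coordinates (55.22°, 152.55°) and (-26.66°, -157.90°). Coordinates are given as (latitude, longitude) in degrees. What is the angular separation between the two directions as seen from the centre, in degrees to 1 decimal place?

92.2°

With latitudes φ₁ = 55.220°, φ₂ = -26.660° and longitude difference Δλ = 49.550°:
Haversine: a = sin²(Δφ/2) + cos φ₁ cos φ₂ sin²(Δλ/2) = 0.4294 + (0.5704)(0.8937)(0.1756) = 0.51890.
Central angle c = 2·arcsin(√a) = 1.60860 rad.
So the angular separation is 92.2°.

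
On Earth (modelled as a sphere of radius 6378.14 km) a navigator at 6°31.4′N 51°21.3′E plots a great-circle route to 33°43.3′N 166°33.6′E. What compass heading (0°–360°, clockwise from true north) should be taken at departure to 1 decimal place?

51.8°

With φ₁ = 0.1139, φ₂ = 0.5886, Δλ = 2.0107 rad, the forward-azimuth formula gives
θ = atan2( sin Δλ cos φ₂ , cos φ₁ sin φ₂ − sin φ₁ cos φ₂ cos Δλ ) = atan2(0.7526, 0.5918) = 51.82°.
So the initial bearing is 51.8°.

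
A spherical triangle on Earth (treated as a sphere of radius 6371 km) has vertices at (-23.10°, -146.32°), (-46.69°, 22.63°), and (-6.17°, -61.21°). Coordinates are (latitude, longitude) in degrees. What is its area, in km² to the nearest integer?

62807313 km²

Side lengths (central angles): a = 1.4188, b = 1.4504, c = 1.9111 rad; semiperimeter s = 2.3901.
By l'Huilier's theorem, tan(E/4) = √[tan(s/2) tan((s−a)/2) tan((s−b)/2) tan((s−c)/2)], giving spherical excess E = 1.5474 rad.
Area = E·R² = 1.5474 × (6371)² ≈ 62807313 km².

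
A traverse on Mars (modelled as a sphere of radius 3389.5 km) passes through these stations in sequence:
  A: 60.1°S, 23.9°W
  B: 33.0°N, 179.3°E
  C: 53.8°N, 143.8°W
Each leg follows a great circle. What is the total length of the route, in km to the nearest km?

Leg A→B: central angle 2.5991 rad, distance 8809.5 km.
Leg B→C: central angle 0.5816 rad, distance 1971.2 km.
Total: 8809.5 + 1971.2 ≈ 10781 km.

10781 km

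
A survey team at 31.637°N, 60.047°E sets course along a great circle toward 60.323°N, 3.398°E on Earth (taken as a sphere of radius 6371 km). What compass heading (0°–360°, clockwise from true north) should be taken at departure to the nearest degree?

325°

With φ₁ = 0.5522, φ₂ = 1.0528, Δλ = -0.9887 rad, the forward-azimuth formula gives
θ = atan2( sin Δλ cos φ₂ , cos φ₁ sin φ₂ − sin φ₁ cos φ₂ cos Δλ ) = atan2(-0.4136, 0.5969) = -34.72°.
Adding 360° brings this into [0°, 360°): 325°.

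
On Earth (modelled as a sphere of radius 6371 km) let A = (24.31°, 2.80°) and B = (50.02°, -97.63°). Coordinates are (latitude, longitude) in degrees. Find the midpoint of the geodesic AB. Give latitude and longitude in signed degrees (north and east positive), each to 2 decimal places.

49.23°, -35.68°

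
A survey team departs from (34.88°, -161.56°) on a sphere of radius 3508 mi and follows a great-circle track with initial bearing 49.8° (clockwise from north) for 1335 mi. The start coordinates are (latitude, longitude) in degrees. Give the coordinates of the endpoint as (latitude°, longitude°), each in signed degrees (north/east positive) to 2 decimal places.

Angular distance δ = d/R = 1335/3508 = 0.38056 rad; initial bearing θ = 0.8692 rad.
sin φ₂ = sin φ₁ cos δ + cos φ₁ sin δ cos θ = (0.5719)(0.9285) + (0.8204)(0.3714)(0.6455) = 0.7276, so φ₂ = 46.69°.
Δλ = atan2(sin θ sin δ cos φ₁, cos δ − sin φ₁ sin φ₂) = atan2(0.2327, 0.5124) = 24.430°.
λ₂ = -161.560° + 24.430° = -137.13°.

46.69°, -137.13°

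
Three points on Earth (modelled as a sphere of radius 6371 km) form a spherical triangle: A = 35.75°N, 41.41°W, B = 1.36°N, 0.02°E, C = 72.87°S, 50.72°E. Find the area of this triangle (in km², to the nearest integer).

24874253 km²

Side lengths (central angles): a = 1.4062, b = 2.1739, c = 0.8993 rad; semiperimeter s = 2.2397.
By l'Huilier's theorem, tan(E/4) = √[tan(s/2) tan((s−a)/2) tan((s−b)/2) tan((s−c)/2)], giving spherical excess E = 0.6128 rad.
Area = E·R² = 0.6128 × (6371)² ≈ 24874253 km².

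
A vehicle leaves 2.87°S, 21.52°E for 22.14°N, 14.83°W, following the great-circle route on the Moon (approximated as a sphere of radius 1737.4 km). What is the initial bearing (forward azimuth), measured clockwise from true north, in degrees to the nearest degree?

307°

Δλ = -36.350° = -0.6344 rad.
y = sin Δλ · cos φ₂ = (-0.5927)(0.9263) = -0.5490
x = cos φ₁ sin φ₂ − sin φ₁ cos φ₂ cos Δλ = (0.9987)(0.3769) − (-0.0501)(0.9263)(0.8054) = 0.4138
θ = atan2(y, x) = -53.00°; adding 360° gives 307°.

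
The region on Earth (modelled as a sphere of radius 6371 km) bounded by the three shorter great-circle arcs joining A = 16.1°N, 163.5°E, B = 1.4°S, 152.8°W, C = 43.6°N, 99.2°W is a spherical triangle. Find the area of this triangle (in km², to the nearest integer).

Side lengths (central angles): a = 1.1453, b = 1.4678, c = 0.8126 rad; semiperimeter s = 1.7128.
By l'Huilier's theorem, tan(E/4) = √[tan(s/2) tan((s−a)/2) tan((s−b)/2) tan((s−c)/2)], giving spherical excess E = 0.5621 rad.
Area = E·R² = 0.5621 × (6371)² ≈ 22816311 km².

22816311 km²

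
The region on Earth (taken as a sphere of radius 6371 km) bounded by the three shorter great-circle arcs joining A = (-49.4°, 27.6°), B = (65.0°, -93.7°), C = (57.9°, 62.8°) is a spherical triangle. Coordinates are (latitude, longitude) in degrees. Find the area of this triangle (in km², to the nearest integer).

Side lengths (central angles): a = 0.9742, b = 1.9397, c = 2.5517 rad; semiperimeter s = 2.7328.
By l'Huilier's theorem, tan(E/4) = √[tan(s/2) tan((s−a)/2) tan((s−b)/2) tan((s−c)/2)], giving spherical excess E = 1.7599 rad.
Area = E·R² = 1.7599 × (6371)² ≈ 71432952 km².

71432952 km²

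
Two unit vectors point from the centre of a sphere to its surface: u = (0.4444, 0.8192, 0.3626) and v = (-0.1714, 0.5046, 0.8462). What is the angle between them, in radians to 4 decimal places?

0.8711 rad

u·v = 0.6440; |u| = 1.0000, |v| = 1.0000.
cos θ = (u·v)/(|u||v|) = 0.6440, so θ = 0.8711 rad.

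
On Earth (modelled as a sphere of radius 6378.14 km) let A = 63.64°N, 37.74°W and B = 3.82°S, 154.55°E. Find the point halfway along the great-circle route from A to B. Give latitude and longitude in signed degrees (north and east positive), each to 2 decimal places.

The central angle between A and B is δ = 2.0858 rad.
With f = 0.5, the slerp weights are sin((1−f)δ)/sin δ = 0.9926 and sin(fδ)/sin δ = 0.9926.
Weighted sum of the unit vectors: (0.9926)·(0.3511,-0.2718,0.8960) + (0.9926)·(-0.9010,0.4288,-0.0666) = (-0.5458, 0.1558, 0.8233).
Converting back: φ = atan2(z, √(x²+y²)) = 55.42°, λ = atan2(y, x) = 164.06°.

55.42°, 164.06°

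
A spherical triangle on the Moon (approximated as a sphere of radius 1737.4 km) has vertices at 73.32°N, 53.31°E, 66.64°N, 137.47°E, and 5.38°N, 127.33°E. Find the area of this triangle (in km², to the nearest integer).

730548 km²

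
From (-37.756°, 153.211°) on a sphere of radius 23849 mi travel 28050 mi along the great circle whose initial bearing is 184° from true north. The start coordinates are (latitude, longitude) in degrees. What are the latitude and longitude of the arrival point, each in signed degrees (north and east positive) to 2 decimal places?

-74.47°, -12.87°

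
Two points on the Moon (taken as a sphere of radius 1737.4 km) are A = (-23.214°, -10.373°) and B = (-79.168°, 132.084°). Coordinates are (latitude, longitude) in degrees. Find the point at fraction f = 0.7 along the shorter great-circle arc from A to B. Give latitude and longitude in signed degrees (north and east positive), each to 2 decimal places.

Central angle δ = 1.3179 rad. Interpolating on the sphere with fraction f = 0.7:
P = [sin((1−f)δ)·A + sin(fδ)·B] / sin δ = 0.3978·A + 0.8233·B in Cartesian coordinates,
giving P = (0.2559, 0.0490, -0.9655), i.e. latitude -74.90°, longitude 10.84°.

-74.90°, 10.84°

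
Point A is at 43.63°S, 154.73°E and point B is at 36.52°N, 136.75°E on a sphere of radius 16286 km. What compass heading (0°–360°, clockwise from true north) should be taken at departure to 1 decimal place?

With φ₁ = -0.7615, φ₂ = 0.6374, Δλ = -0.3138 rad, the forward-azimuth formula gives
θ = atan2( sin Δλ cos φ₂ , cos φ₁ sin φ₂ − sin φ₁ cos φ₂ cos Δλ ) = atan2(-0.2481, 0.9582) = -14.52°.
Adding 360° brings this into [0°, 360°): 345.5°.

345.5°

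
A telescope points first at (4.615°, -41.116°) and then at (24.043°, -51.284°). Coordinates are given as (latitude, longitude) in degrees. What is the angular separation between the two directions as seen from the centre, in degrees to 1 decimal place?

21.8°

With latitudes φ₁ = 4.615°, φ₂ = 24.043° and longitude difference Δλ = -10.168°:
cos c = sin φ₁ sin φ₂ + cos φ₁ cos φ₂ cos Δλ = (0.0805)(0.4074) + (0.9968)(0.9132)(0.9843) = 0.92876,
so c = arccos(0.92876) = 0.37973 rad.
So the angular separation is 21.8°.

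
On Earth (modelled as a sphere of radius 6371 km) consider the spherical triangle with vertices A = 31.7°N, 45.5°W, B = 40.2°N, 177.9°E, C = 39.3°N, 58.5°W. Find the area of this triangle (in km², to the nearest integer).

Side lengths (central angles): a = 1.4890, b = 0.2270, c = 1.7042 rad; semiperimeter s = 1.7101.
By l'Huilier's theorem, tan(E/4) = √[tan(s/2) tan((s−a)/2) tan((s−b)/2) tan((s−c)/2)], giving spherical excess E = 0.0743 rad.
Area = E·R² = 0.0743 × (6371)² ≈ 3016093 km².

3016093 km²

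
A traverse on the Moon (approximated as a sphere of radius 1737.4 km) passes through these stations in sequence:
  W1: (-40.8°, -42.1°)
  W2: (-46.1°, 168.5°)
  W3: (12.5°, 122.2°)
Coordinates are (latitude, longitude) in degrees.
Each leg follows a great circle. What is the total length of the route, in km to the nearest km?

Leg W1→W2: central angle 1.5518 rad, distance 2696.1 km.
Leg W2→W3: central angle 1.2538 rad, distance 2178.3 km.
Total: 2696.1 + 2178.3 ≈ 4874 km.

4874 km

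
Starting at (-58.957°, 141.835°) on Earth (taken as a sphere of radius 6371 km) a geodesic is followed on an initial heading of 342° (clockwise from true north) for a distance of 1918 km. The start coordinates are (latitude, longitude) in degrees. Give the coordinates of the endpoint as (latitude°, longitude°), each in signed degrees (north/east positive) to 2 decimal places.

-42.28°, 134.72°

Angular distance δ = d/R = 1918/6371 = 0.30105 rad; initial bearing θ = 5.9690 rad.
sin φ₂ = sin φ₁ cos δ + cos φ₁ sin δ cos θ = (-0.8568)(0.9550) + (0.5157)(0.2965)(0.9511) = -0.6728, so φ₂ = -42.28°.
Δλ = atan2(sin θ sin δ cos φ₁, cos δ − sin φ₁ sin φ₂) = atan2(-0.0473, 0.3786) = -7.115°.
λ₂ = 141.835° − 7.115° = 134.72°.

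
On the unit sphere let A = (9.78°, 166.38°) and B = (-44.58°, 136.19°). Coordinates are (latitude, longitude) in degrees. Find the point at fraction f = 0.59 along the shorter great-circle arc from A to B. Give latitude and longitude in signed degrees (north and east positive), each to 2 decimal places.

Central angle δ = 1.0616 rad. Interpolating on the sphere with fraction f = 0.59:
P = [sin((1−f)δ)·A + sin(fδ)·B] / sin δ = 0.4829·A + 0.6714·B in Cartesian coordinates,
giving P = (-0.8076, 0.4431, -0.3892), i.e. latitude -22.90°, longitude 151.25°.

-22.90°, 151.25°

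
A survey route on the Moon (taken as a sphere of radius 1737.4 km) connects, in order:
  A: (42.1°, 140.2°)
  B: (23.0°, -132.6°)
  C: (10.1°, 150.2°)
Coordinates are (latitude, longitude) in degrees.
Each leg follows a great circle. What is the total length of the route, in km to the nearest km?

Leg A→B: central angle 1.2710 rad, distance 2208.2 km.
Leg B→C: central angle 1.2981 rad, distance 2255.4 km.
Total: 2208.2 + 2255.4 ≈ 4464 km.

4464 km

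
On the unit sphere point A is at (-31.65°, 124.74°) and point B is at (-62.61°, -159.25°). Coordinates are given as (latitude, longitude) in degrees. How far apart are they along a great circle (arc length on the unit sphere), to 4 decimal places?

With latitudes φ₁ = -31.650°, φ₂ = -62.610° and longitude difference Δλ = 76.010°:
Haversine: a = sin²(Δφ/2) + cos φ₁ cos φ₂ sin²(Δλ/2) = 0.0712 + (0.8513)(0.4600)(0.3791) = 0.21971.
Central angle c = 2·arcsin(√a) = 0.97571 rad.
On the unit sphere the arc length equals the central angle: 0.9757.

0.9757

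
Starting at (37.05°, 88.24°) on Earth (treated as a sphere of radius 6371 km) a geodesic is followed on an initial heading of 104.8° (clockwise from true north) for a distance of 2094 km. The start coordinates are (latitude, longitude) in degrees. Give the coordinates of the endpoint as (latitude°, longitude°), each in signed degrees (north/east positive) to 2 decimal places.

30.29°, 109.43°

Angular distance δ = d/R = 2094/6371 = 0.32868 rad; initial bearing θ = 1.8291 rad.
sin φ₂ = sin φ₁ cos δ + cos φ₁ sin δ cos θ = (0.6025)(0.9465) + (0.7981)(0.3228)(-0.2554) = 0.5045, so φ₂ = 30.29°.
Δλ = atan2(sin θ sin δ cos φ₁, cos δ − sin φ₁ sin φ₂) = atan2(0.2491, 0.6425) = 21.189°.
λ₂ = 88.240° + 21.189° = 109.43°.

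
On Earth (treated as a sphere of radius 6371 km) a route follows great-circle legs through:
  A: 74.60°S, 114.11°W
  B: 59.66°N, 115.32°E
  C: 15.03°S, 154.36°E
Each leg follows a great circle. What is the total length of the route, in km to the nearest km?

26453 km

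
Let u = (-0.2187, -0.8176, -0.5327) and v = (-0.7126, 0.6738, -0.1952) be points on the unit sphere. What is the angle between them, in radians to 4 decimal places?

1.8661 rad

u·v = -0.2911; |u| = 1.0000, |v| = 1.0000.
cos θ = (u·v)/(|u||v|) = -0.2911, so θ = 1.8661 rad.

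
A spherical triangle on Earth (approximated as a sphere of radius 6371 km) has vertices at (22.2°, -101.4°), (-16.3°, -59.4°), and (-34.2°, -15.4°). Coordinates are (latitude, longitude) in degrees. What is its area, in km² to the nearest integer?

3381406 km²

Side lengths (central angles): a = 0.7542, b = 1.7304, c = 0.9832 rad; semiperimeter s = 1.7339.
By l'Huilier's theorem, tan(E/4) = √[tan(s/2) tan((s−a)/2) tan((s−b)/2) tan((s−c)/2)], giving spherical excess E = 0.0833 rad.
Area = E·R² = 0.0833 × (6371)² ≈ 3381406 km².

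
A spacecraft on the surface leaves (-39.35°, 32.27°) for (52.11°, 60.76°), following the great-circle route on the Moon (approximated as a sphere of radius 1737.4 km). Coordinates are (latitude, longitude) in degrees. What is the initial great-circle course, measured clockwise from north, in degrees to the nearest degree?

17°

Δλ = 28.490° = 0.4972 rad.
y = sin Δλ · cos φ₂ = (0.4770)(0.6141) = 0.2930
x = cos φ₁ sin φ₂ − sin φ₁ cos φ₂ cos Δλ = (0.7733)(0.7892) − (-0.6341)(0.6141)(0.8789) = 0.9525
θ = atan2(y, x) = 17.10°, so the bearing is 17°.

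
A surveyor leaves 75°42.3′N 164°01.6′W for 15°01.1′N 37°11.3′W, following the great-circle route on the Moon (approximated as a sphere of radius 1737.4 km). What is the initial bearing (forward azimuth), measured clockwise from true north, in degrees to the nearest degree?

Δλ = 126.838° = 2.2137 rad.
y = sin Δλ · cos φ₂ = (0.8003)(0.9658) = 0.7730
x = cos φ₁ sin φ₂ − sin φ₁ cos φ₂ cos Δλ = (0.2469)(0.2591) − (0.9690)(0.9658)(-0.5996) = 0.6251
θ = atan2(y, x) = 51.04°, so the bearing is 51°.

51°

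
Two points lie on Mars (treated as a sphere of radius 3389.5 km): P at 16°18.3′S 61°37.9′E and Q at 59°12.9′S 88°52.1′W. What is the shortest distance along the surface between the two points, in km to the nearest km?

Let φ₁ = -0.2846 rad, φ₂ = -1.0335 rad, and Δλ = -2.6267 rad.
Haversine: a = sin²(Δφ/2) + cos φ₁ cos φ₂ sin²(Δλ/2) = 0.1338 + (0.9598)(0.5118)(0.9352) = 0.59318.
Central angle c = 2·arcsin(√a) = 1.75825 rad.
Distance = R·c = 3389.5 × 1.7582 ≈ 5960 km.

5960 km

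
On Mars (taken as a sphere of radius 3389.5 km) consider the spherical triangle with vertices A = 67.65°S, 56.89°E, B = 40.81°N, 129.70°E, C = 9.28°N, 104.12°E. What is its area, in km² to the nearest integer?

2723102 km²

Side lengths (central angles): a = 0.6775, b = 1.4649, c = 2.1169 rad; semiperimeter s = 2.1297.
By l'Huilier's theorem, tan(E/4) = √[tan(s/2) tan((s−a)/2) tan((s−b)/2) tan((s−c)/2)], giving spherical excess E = 0.2370 rad.
Area = E·R² = 0.2370 × (3389.5)² ≈ 2723102 km².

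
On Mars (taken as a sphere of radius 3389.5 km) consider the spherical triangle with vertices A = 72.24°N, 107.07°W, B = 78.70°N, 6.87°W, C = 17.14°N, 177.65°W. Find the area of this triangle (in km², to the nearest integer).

2458670 km²

Side lengths (central angles): a = 1.4664, b = 1.1836, c = 0.3942 rad; semiperimeter s = 1.5221.
By l'Huilier's theorem, tan(E/4) = √[tan(s/2) tan((s−a)/2) tan((s−b)/2) tan((s−c)/2)], giving spherical excess E = 0.2140 rad.
Area = E·R² = 0.2140 × (3389.5)² ≈ 2458670 km².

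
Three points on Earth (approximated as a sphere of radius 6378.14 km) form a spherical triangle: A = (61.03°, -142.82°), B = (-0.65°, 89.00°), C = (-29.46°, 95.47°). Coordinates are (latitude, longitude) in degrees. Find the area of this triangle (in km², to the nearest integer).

Side lengths (central angles): a = 0.5142, b = 2.2809, c = 1.8853 rad; semiperimeter s = 2.3402.
By l'Huilier's theorem, tan(E/4) = √[tan(s/2) tan((s−a)/2) tan((s−b)/2) tan((s−c)/2)], giving spherical excess E = 0.5752 rad.
Area = E·R² = 0.5752 × (6378.14)² ≈ 23398631 km².

23398631 km²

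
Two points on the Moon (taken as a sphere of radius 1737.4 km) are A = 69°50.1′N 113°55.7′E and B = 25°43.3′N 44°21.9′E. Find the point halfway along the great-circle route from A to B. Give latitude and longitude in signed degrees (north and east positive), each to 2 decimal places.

52.03°, 61.92°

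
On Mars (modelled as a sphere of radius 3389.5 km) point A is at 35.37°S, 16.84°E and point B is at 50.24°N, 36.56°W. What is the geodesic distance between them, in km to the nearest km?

With latitudes φ₁ = -35.370°, φ₂ = 50.240° and longitude difference Δλ = -53.400°:
cos c = sin φ₁ sin φ₂ + cos φ₁ cos φ₂ cos Δλ = (-0.5789)(0.7687) + (0.8154)(0.6396)(0.5962) = -0.13403,
so c = arccos(-0.13403) = 1.70524 rad.
Distance = R·c = 3389.5 × 1.7052 ≈ 5780 km.

5780 km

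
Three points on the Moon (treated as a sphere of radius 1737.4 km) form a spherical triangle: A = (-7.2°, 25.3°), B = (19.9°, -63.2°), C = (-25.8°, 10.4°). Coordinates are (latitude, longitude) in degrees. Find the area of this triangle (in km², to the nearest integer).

1145534 km²

Side lengths (central angles): a = 1.4798, b = 0.4085, c = 1.5890 rad; semiperimeter s = 1.7386.
By l'Huilier's theorem, tan(E/4) = √[tan(s/2) tan((s−a)/2) tan((s−b)/2) tan((s−c)/2)], giving spherical excess E = 0.3795 rad.
Area = E·R² = 0.3795 × (1737.4)² ≈ 1145534 km².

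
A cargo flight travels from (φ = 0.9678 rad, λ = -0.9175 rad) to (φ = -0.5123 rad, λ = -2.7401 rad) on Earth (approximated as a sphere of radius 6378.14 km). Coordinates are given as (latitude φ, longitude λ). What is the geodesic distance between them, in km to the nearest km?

With latitudes φ₁ = 55.451°, φ₂ = -29.353° and longitude difference Δλ = -104.427°:
Haversine: a = sin²(Δφ/2) + cos φ₁ cos φ₂ sin²(Δλ/2) = 0.4547 + (0.5671)(0.8716)(0.6246) = 0.76345.
Central angle c = 2·arcsin(√a) = 2.12574 rad.
Distance = R·c = 6378.14 × 2.1257 ≈ 13558 km.

13558 km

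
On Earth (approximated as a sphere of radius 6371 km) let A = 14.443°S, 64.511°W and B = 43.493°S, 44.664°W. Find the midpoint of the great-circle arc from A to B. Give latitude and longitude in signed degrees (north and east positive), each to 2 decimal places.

Central angle δ = 0.5872 rad. Interpolating on the sphere with fraction f = 0.5:
P = [sin((1−f)δ)·A + sin(fδ)·B] / sin δ = 0.5224·A + 0.5224·B in Cartesian coordinates,
giving P = (0.4872, -0.7230, -0.4898), i.e. latitude -29.33°, longitude -56.02°.

-29.33°, -56.02°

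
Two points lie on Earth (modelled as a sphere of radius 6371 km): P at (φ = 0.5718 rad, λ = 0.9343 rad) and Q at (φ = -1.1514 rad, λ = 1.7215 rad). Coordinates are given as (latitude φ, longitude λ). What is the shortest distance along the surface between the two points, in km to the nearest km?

11634 km

In radians: φ₁ = 0.5718, φ₂ = -1.1514, Δλ = 45.103° = 0.7872 rad.
Haversine: a = sin²(Δφ/2) + cos φ₁ cos φ₂ sin²(Δλ/2) = 0.5759 + (0.8409)(0.4072)(0.1471) = 0.62627.
Central angle c = 2·arcsin(√a) = 1.82611 rad.
Distance = R·c = 6371 × 1.8261 ≈ 11634 km.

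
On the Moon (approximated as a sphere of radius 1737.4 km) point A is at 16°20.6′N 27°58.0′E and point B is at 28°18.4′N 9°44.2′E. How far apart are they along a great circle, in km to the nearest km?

626 km

With latitudes φ₁ = 16.343°, φ₂ = 28.307° and longitude difference Δλ = -18.230°:
Haversine: a = sin²(Δφ/2) + cos φ₁ cos φ₂ sin²(Δλ/2) = 0.0109 + (0.9596)(0.8804)(0.0251) = 0.03206.
Central angle c = 2·arcsin(√a) = 0.36006 rad.
Distance = R·c = 1737.4 × 0.3601 ≈ 626 km.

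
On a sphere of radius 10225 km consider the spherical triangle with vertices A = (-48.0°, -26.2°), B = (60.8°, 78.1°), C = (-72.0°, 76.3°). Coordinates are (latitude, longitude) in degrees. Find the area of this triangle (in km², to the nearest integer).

225795852 km²

Side lengths (central angles): a = 2.3179, b = 0.8473, c = 2.3882 rad; semiperimeter s = 2.7767.
By l'Huilier's theorem, tan(E/4) = √[tan(s/2) tan((s−a)/2) tan((s−b)/2) tan((s−c)/2)], giving spherical excess E = 2.1597 rad.
Area = E·R² = 2.1597 × (10225)² ≈ 225795852 km².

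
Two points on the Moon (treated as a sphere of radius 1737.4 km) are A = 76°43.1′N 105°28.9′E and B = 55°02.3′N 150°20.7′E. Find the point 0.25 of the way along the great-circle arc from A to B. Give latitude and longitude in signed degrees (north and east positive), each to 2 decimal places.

72.59°, 125.96°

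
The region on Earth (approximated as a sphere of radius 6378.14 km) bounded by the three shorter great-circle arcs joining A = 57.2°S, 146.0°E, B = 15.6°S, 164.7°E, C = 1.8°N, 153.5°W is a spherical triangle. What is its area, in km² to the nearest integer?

Side lengths (central angles): a = 0.7824, b = 1.3282, c = 0.7666 rad; semiperimeter s = 1.4386.
By l'Huilier's theorem, tan(E/4) = √[tan(s/2) tan((s−a)/2) tan((s−b)/2) tan((s−c)/2)], giving spherical excess E = 0.3029 rad.
Area = E·R² = 0.3029 × (6378.14)² ≈ 12320225 km².

12320225 km²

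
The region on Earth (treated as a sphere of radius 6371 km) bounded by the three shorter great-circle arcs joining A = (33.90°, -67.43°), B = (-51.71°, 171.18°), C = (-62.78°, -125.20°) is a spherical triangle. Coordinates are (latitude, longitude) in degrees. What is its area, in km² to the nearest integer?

26566116 km²

Side lengths (central angles): a = 0.6025, b = 1.8687, c = 2.3541 rad; semiperimeter s = 2.4127.
By l'Huilier's theorem, tan(E/4) = √[tan(s/2) tan((s−a)/2) tan((s−b)/2) tan((s−c)/2)], giving spherical excess E = 0.6545 rad.
Area = E·R² = 0.6545 × (6371)² ≈ 26566116 km².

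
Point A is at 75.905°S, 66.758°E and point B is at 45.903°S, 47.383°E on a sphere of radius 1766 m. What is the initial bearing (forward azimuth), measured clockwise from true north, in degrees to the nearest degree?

333°

Δλ = -19.375° = -0.3382 rad.
y = sin Δλ · cos φ₂ = (-0.3317)(0.6959) = -0.2309
x = cos φ₁ sin φ₂ − sin φ₁ cos φ₂ cos Δλ = (0.2435)(-0.7182) − (-0.9699)(0.6959)(0.9434) = 0.4618
θ = atan2(y, x) = -26.56°; adding 360° gives 333°.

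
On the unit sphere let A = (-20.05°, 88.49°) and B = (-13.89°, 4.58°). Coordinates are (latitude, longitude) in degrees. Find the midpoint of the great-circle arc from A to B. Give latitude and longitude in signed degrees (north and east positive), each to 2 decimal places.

The central angle between A and B is δ = 1.3908 rad.
With f = 0.5, the slerp weights are sin((1−f)δ)/sin δ = 0.6512 and sin(fδ)/sin δ = 0.6512.
Weighted sum of the unit vectors: (0.6512)·(0.0248,0.9391,-0.3428) + (0.6512)·(0.9677,0.0775,-0.2401) = (0.6463, 0.6620, -0.3796).
Converting back: φ = atan2(z, √(x²+y²)) = -22.31°, λ = atan2(y, x) = 45.69°.

-22.31°, 45.69°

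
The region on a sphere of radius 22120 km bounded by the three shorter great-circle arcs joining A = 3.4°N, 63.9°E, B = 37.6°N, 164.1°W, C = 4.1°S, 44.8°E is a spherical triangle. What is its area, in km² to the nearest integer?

Side lengths (central angles): a = 2.3972, b = 0.3579, c = 2.0864 rad; semiperimeter s = 2.4207.
By l'Huilier's theorem, tan(E/4) = √[tan(s/2) tan((s−a)/2) tan((s−b)/2) tan((s−c)/2)], giving spherical excess E = 0.3744 rad.
Area = E·R² = 0.3744 × (22120)² ≈ 183168847 km².

183168847 km²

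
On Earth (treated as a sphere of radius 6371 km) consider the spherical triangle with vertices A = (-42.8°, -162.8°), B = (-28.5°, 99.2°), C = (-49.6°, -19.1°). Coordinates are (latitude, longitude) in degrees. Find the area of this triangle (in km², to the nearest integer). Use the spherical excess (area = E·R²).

Side lengths (central angles): a = 1.4773, b = 1.4362, c = 1.3341 rad; semiperimeter s = 2.1238.
By l'Huilier's theorem, tan(E/4) = √[tan(s/2) tan((s−a)/2) tan((s−b)/2) tan((s−c)/2)], giving spherical excess E = 1.1634 rad.
Area = E·R² = 1.1634 × (6371)² ≈ 47220198 km².

47220198 km²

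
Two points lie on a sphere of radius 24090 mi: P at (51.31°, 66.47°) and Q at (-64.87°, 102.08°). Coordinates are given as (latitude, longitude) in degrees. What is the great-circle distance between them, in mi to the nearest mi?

With latitudes φ₁ = 51.310°, φ₂ = -64.870° and longitude difference Δλ = 35.610°:
cos c = sin φ₁ sin φ₂ + cos φ₁ cos φ₂ cos Δλ = (0.7805)(-0.9053) + (0.6251)(0.4247)(0.8130) = -0.49084,
so c = arccos(-0.49084) = 2.08384 rad.
Distance = R·c = 24090 × 2.0838 ≈ 50200 mi.

50200 mi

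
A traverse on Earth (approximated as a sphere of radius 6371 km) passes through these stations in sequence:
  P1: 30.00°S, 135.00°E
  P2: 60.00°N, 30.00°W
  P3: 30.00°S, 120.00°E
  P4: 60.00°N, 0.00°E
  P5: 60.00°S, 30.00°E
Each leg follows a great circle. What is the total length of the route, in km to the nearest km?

60601 km

Leg P1→P2: central angle 2.5892 rad, distance 16495.8 km.
Leg P2→P3: central angle 2.5116 rad, distance 16001.2 km.
Leg P3→P4: central angle 2.2777 rad, distance 14511.5 km.
Leg P4→P5: central angle 2.1335 rad, distance 13592.7 km.
Total: 16495.8 + 16001.2 + 14511.5 + 13592.7 ≈ 60601 km.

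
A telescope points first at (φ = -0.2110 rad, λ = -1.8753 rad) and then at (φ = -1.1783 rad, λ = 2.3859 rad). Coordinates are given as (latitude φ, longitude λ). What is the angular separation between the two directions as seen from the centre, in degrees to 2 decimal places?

88.26°

Let φ₁ = -0.2110 rad, φ₂ = -1.1783 rad, and Δλ = -2.0220 rad.
cos c = sin φ₁ sin φ₂ + cos φ₁ cos φ₂ cos Δλ = (-0.2094)(-0.9240) + (0.9778)(0.3825)(-0.4360) = 0.03043,
so c = arccos(0.03043) = 1.54036 rad.
So the angular separation is 88.26°.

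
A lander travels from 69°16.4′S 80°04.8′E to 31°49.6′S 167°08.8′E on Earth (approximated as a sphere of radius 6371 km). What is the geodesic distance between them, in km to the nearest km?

6608 km

In radians: φ₁ = -1.2090, φ₂ = -0.5555, Δλ = 87.067° = 1.5196 rad.
Haversine: a = sin²(Δφ/2) + cos φ₁ cos φ₂ sin²(Δλ/2) = 0.1030 + (0.3539)(0.8496)(0.4744) = 0.24570.
Central angle c = 2·arcsin(√a) = 1.03723 rad.
Distance = R·c = 6371 × 1.0372 ≈ 6608 km.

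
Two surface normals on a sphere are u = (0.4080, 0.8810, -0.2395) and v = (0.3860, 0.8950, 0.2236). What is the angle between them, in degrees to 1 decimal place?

26.8°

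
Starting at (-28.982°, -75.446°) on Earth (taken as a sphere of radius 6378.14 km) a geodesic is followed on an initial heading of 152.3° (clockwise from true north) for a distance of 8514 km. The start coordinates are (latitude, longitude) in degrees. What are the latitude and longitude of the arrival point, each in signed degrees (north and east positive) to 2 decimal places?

-60.03°, 39.75°

Angular distance δ = d/R = 8514/6378.14 = 1.33487 rad; initial bearing θ = 2.6581 rad.
sin φ₂ = sin φ₁ cos δ + cos φ₁ sin δ cos θ = (-0.4845)(0.2337) + (0.8748)(0.9723)(-0.8854) = -0.8663, so φ₂ = -60.03°.
Δλ = atan2(sin θ sin δ cos φ₁, cos δ − sin φ₁ sin φ₂) = atan2(0.3954, -0.1860) = 115.197°.
λ₂ = -75.446° + 115.197° = 39.75°.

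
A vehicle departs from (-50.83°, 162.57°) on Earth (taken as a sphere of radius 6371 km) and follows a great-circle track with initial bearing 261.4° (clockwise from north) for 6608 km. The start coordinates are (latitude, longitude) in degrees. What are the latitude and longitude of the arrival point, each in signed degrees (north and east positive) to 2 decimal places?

Angular distance δ = d/R = 6608/6371 = 1.03720 rad; initial bearing θ = 4.5623 rad.
sin φ₂ = sin φ₁ cos δ + cos φ₁ sin δ cos θ = (-0.7753)(0.5086) + (0.6316)(0.8610)(-0.1495) = -0.4757, so φ₂ = -28.40°.
Δλ = atan2(sin θ sin δ cos φ₁, cos δ − sin φ₁ sin φ₂) = atan2(-0.5377, 0.1399) = -75.419°.
λ₂ = 162.570° − 75.419° = 87.15°.

-28.40°, 87.15°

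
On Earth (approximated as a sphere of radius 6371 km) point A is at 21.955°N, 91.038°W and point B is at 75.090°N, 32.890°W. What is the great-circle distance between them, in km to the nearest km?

6765 km

With latitudes φ₁ = 21.955°, φ₂ = 75.090° and longitude difference Δλ = 58.148°:
cos c = sin φ₁ sin φ₂ + cos φ₁ cos φ₂ cos Δλ = (0.3739)(0.9663) + (0.9275)(0.2573)(0.5277) = 0.48723,
so c = arccos(0.48723) = 1.06188 rad.
Distance = R·c = 6371 × 1.0619 ≈ 6765 km.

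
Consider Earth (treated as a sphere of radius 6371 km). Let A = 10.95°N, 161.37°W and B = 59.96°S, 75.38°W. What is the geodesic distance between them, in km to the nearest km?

In radians: φ₁ = 0.1911, φ₂ = -1.0465, Δλ = 85.990° = 1.5008 rad.
cos c = sin φ₁ sin φ₂ + cos φ₁ cos φ₂ cos Δλ = (0.1900)(-0.8657) + (0.9818)(0.5006)(0.0699) = -0.13007,
so c = arccos(-0.13007) = 1.70123 rad.
Distance = R·c = 6371 × 1.7012 ≈ 10839 km.

10839 km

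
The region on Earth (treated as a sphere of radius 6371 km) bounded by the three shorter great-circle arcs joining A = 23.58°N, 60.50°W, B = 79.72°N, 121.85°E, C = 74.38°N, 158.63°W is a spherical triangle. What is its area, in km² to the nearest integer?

8063312 km²

Side lengths (central angles): a = 0.2966, b = 1.2128, c = 1.3385 rad; semiperimeter s = 1.4240.
By l'Huilier's theorem, tan(E/4) = √[tan(s/2) tan((s−a)/2) tan((s−b)/2) tan((s−c)/2)], giving spherical excess E = 0.1987 rad.
Area = E·R² = 0.1987 × (6371)² ≈ 8063312 km².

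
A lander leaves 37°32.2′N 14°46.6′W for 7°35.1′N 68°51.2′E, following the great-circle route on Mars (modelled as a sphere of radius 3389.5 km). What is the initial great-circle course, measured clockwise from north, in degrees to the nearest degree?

With φ₁ = 0.6551, φ₂ = 0.1324, Δλ = 1.4596 rad, the forward-azimuth formula gives
θ = atan2( sin Δλ cos φ₂ , cos φ₁ sin φ₂ − sin φ₁ cos φ₂ cos Δλ ) = atan2(0.9851, 0.0377) = 87.81°.
So the initial bearing is 88°.

88°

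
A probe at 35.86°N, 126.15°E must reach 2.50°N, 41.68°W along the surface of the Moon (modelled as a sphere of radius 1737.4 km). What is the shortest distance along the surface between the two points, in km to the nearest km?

Let φ₁ = 0.6259 rad, φ₂ = 0.0436 rad, and Δλ = -2.9292 rad.
Haversine: a = sin²(Δφ/2) + cos φ₁ cos φ₂ sin²(Δλ/2) = 0.0824 + (0.8105)(0.9990)(0.9888) = 0.88297.
Central angle c = 2·arcsin(√a) = 2.44328 rad.
Distance = R·c = 1737.4 × 2.4433 ≈ 4245 km.

4245 km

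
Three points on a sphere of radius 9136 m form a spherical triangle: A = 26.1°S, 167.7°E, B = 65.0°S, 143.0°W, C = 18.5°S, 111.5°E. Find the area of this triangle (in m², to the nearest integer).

Side lengths (central angles): a = 1.3893, b = 0.9105, c = 0.8682 rad; semiperimeter s = 1.5840.
By l'Huilier's theorem, tan(E/4) = √[tan(s/2) tan((s−a)/2) tan((s−b)/2) tan((s−c)/2)], giving spherical excess E = 0.4534 rad.
Area = E·R² = 0.4534 × (9136)² ≈ 37839965 m².

37839965 m²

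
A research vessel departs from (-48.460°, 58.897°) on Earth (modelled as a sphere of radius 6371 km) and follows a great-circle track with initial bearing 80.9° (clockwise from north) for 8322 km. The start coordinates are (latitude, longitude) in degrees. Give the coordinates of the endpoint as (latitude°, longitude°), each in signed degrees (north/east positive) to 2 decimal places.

Angular distance δ = d/R = 8322/6371 = 1.30623 rad; initial bearing θ = 1.4120 rad.
sin φ₂ = sin φ₁ cos δ + cos φ₁ sin δ cos θ = (-0.7485)(0.2615) + (0.6631)(0.9652)(0.1582) = -0.0945, so φ₂ = -5.42°.
Δλ = atan2(sin θ sin δ cos φ₁, cos δ − sin φ₁ sin φ₂) = atan2(0.6320, 0.1908) = 73.204°.
λ₂ = 58.897° + 73.204° = 132.10°.

-5.42°, 132.10°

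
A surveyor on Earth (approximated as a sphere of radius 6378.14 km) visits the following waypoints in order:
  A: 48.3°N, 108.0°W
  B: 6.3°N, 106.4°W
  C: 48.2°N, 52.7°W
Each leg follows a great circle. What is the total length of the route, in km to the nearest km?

11547 km

Leg A→B: central angle 0.7334 rad, distance 4677.9 km.
Leg B→C: central angle 1.0769 rad, distance 6868.9 km.
Total: 4677.9 + 6868.9 ≈ 11547 km.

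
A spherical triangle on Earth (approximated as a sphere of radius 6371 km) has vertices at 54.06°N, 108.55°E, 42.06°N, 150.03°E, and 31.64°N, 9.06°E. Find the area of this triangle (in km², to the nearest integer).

Side lengths (central angles): a = 1.7108, b = 1.2214, c = 0.5179 rad; semiperimeter s = 1.7251.
By l'Huilier's theorem, tan(E/4) = √[tan(s/2) tan((s−a)/2) tan((s−b)/2) tan((s−c)/2)], giving spherical excess E = 0.1535 rad.
Area = E·R² = 0.1535 × (6371)² ≈ 6230747 km².

6230747 km²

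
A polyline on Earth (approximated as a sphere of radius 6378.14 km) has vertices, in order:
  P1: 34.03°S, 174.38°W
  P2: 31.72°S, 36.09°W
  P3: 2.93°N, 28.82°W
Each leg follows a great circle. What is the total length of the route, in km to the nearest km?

Leg P1→P2: central angle 1.8050 rad, distance 11512.3 km.
Leg P2→P3: central angle 0.6167 rad, distance 3933.2 km.
Total: 11512.3 + 3933.2 ≈ 15445 km.

15445 km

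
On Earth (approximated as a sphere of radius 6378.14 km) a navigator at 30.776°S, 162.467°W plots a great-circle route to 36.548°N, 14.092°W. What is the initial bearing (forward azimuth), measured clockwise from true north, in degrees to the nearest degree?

69°

Δλ = 148.375° = 2.5896 rad.
y = sin Δλ · cos φ₂ = (0.5244)(0.8034) = 0.4212
x = cos φ₁ sin φ₂ − sin φ₁ cos φ₂ cos Δλ = (0.8592)(0.5955) − (-0.5117)(0.8034)(-0.8515) = 0.1616
θ = atan2(y, x) = 69.01°, so the bearing is 69°.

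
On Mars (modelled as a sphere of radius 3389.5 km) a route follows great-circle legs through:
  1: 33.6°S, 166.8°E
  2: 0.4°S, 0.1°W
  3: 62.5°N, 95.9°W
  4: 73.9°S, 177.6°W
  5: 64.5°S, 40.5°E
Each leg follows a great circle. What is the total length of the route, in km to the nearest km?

25007 km

Leg 1→2: central angle 2.5105 rad, distance 8509.2 km.
Leg 2→3: central angle 1.6237 rad, distance 5503.4 km.
Leg 3→4: central angle 2.5566 rad, distance 8665.7 km.
Leg 4→5: central angle 0.6869 rad, distance 2328.1 km.
Total: 8509.2 + 5503.4 + 8665.7 + 2328.1 ≈ 25007 km.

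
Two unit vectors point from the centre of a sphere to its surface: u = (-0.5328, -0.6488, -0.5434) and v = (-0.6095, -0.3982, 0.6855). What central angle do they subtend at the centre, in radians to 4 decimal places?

1.3586 rad

u·v = 0.2106; |u| = 1.0001, |v| = 1.0000.
cos θ = (u·v)/(|u||v|) = 0.2106, so θ = 1.3586 rad.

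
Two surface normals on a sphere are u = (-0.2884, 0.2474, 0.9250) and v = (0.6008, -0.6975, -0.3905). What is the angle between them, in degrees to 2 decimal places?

135.00°

u·v = -0.7070; |u| = 1.0000, |v| = 1.0000.
cos θ = (u·v)/(|u||v|) = -0.7071, so θ = 135.00°.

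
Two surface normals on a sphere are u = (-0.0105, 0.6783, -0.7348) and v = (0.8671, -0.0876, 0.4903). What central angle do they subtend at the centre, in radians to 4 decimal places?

2.0139 rad

u·v = -0.4288; |u| = 1.0001, |v| = 1.0000.
cos θ = (u·v)/(|u||v|) = -0.4288, so θ = 2.0139 rad.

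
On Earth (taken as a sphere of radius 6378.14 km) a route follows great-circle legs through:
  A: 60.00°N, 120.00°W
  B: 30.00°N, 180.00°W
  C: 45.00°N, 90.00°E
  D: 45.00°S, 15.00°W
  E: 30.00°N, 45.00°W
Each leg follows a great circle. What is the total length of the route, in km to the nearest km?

36470 km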